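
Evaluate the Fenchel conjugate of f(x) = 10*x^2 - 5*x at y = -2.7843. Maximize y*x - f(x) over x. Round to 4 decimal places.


f*(y) = sup_x {y*x - a*x^2 - b*x} = sup_x {(y-b)*x - a*x^2}
FOC: (y - b) - 2a*x = 0 => x* = (y - b)/(2a)
x* = (-2.7843 + 5)/(2*10) = 0.1108
f*(-2.7843) = (y-b)^2/(4a) = (-2.7843 + 5)^2/(4*10)
= 4.9093/40 = 0.1227


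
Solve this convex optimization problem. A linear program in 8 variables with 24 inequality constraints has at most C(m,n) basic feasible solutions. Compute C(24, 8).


Each vertex corresponds to some choice of n active constraints out of m, so the number of vertices is at most C(m, n) = m! / (n!(m-n)!).
m = 24, n = 8
Numerator: 24 * 23 * 22 * 21 * 20 * 19 * 18 * 17
Denominator: 8! = 40320
C(24, 8) = 735471


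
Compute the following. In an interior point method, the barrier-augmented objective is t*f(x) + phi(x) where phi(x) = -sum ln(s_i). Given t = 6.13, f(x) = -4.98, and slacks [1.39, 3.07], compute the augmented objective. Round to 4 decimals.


Step 1: Compute log-barrier.
ln values: [0.3293, 1.1217]
phi = -(0.3293 + 1.1217) = -1.451
Step 2: Compute augmented objective.
t*f(x) = 6.13*-4.98 = -30.5274
Total = -30.5274 - 1.451 = -31.9784


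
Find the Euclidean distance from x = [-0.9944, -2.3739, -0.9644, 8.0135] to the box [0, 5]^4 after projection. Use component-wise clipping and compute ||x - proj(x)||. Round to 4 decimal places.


Project each component onto [0, 5].
clip(-0.9944) = 0.0, clip(-2.3739) = 0.0, clip(-0.9644) = 0.0, clip(8.0135) = 5.0
Projection = [0.0, 0.0, 0.0, 5.0]
Squared diffs: [0.9888, 5.6354, 0.9301, 9.0812]
Distance = sqrt(16.6355) = 4.0787


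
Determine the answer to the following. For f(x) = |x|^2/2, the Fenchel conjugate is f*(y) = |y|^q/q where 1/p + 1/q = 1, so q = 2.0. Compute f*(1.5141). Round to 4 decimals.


The conjugate exponent q satisfies 1/p + 1/q = 1.
p = 2, so q = 2/(2 - 1) = 2.0
|y|^q = 1.5141^2.0 = 2.2925
f*(1.5141) = 2.2925 / 2.0 = 1.1462


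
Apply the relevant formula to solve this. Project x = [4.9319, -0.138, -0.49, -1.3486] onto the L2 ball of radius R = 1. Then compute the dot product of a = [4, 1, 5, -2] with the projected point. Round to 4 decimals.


Step 1: Compute ||x|| (intermediates to 6 decimals).
||x|| = sqrt(4.9319^2 + (-0.138)^2 + (-0.49)^2 + (-1.3486)^2) = 5.138239
Step 2: Project.
Since ||x|| > R, scale = R/||x|| = 1/5.138239 = 0.194619, proj(x) = scale * x
proj(x) = [0.959841, -0.026857, -0.095363, -0.262463]
Step 3: Dot product.
a^T * proj(x) = 4*0.959841 + 1*(-0.026857) + 5*(-0.095363) - 2*(-0.262463) = 3.8606


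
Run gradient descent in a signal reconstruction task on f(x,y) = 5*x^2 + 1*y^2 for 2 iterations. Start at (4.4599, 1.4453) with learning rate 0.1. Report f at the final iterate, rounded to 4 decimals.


Gradient descent on f(x,y) = 5*x^2 + 1*y^2.
Starting point: (4.4599, 1.4453), alpha = 0.1
Step 1: grad_x = 2*5*4.4599 = 44.599, grad_y = 2*1*1.4453 = 2.8906
  x_1 = 4.4599 - 0.1*44.599 = 0.0
  y_1 = 1.4453 - 0.1*2.8906 = 1.1562
Step 2: grad_x = 2*5*0.0 = 0.0, grad_y = 2*1*1.1562 = 2.3125
  x_2 = 0.0 - 0.1*0.0 = 0.0
  y_2 = 1.1562 - 0.1*2.3125 = 0.925
f(0.0, 0.925) = 5*0.0^2 + 1*0.925^2 = 0.8556


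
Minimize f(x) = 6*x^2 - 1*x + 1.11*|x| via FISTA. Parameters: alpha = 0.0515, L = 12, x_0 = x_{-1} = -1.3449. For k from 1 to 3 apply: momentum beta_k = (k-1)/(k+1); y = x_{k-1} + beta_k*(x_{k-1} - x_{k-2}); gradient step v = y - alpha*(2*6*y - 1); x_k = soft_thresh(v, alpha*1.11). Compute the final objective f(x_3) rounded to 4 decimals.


FISTA on f(x) = 6*x^2 - 1*x + 1.11*|x|
L = 12, alpha = 0.0515
Iteration 1: beta = 0.0, y = -1.3449 + 0.0*(-1.3449 + 1.3449) = -1.3449
  grad(y) = -17.1388, v = y - alpha*grad = -0.4623
  prox(v) = soft_thresh(-0.4623, 0.0572) = -0.4051
Iteration 2: beta = 0.3333, y = -0.4051 + 0.3333*(-0.4051 + 1.3449) = -0.0918
  grad(y) = -2.1018, v = y - alpha*grad = 0.0164
  prox(v) = soft_thresh(0.0164, 0.0572) = 0.0
Iteration 3: beta = 0.5, y = 0.0 + 0.5*(0.0 + 0.4051) = 0.2025
  grad(y) = 1.4305, v = y - alpha*grad = 0.1289
  prox(v) = soft_thresh(0.1289, 0.0572) = 0.0717
f(x_3) = 6*0.0717^2 - 1*0.0717 + 1.11*|0.0717| = 0.0387


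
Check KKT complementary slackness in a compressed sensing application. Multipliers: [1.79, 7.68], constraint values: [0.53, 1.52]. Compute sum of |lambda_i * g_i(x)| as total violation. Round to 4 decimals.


KKT complementary slackness check:
lambda_1 * g_1 = 1.79 * 0.53 = 0.9487
lambda_2 * g_2 = 7.68 * 1.52 = 11.6736
Total violation = 0.9487 + 11.6736 = 12.6223


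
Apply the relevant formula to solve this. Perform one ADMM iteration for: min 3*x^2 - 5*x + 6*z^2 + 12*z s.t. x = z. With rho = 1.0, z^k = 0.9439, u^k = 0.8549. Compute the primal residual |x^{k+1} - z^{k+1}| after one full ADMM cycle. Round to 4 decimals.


ADMM iteration with rho = 1.0, z^k = 0.9439, u^k = 0.8549
Step 1: x-update.
Minimize 3*x^2 - 5*x + (1.0/2)*(x - 0.9439 + 0.8549)^2
FOC: (2*3 + 1.0)*x = 5 + 1.0*(0.9439 - 0.8549)
x^{k+1} = 0.727
Step 2: z-update.
Minimize 6*z^2 + 12*z + (1.0/2)*(0.727 - z + 0.8549)^2
FOC: (2*6 + 1.0)*z = -12 + 1.0*(0.727 + 0.8549)
z^{k+1} = -0.8014
Step 3: u-update.
u^{k+1} = 0.8549 + 0.727 + 0.8014 = 2.3833
Step 4: Primal residual = |0.727 + 0.8014| = 1.5284


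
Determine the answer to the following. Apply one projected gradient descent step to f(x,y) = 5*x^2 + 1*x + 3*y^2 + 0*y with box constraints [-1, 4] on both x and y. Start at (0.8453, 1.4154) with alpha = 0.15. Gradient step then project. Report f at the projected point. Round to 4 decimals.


Step 1: Compute gradient at (0.8453, 1.4154).
grad_x = 2*5*0.8453 + 1 = 9.453
grad_y = 2*3*1.4154 + 0 = 8.4924
Step 2: Gradient step.
x_raw = 0.8453 - 0.15*9.453 = -0.5727
y_raw = 1.4154 - 0.15*8.4924 = 0.1415
Step 3: Project onto [-1, 4].
x_proj = clip(-0.5727) = -0.5727
y_proj = clip(0.1415) = 0.1415
Step 4: Evaluate f.
f(-0.5727, 0.1415) = 1.1271


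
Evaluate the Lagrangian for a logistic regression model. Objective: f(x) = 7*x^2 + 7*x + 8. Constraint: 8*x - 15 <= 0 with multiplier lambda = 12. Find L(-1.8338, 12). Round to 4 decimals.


Step 1: Evaluate f(x).
f(-1.8338) = 7*(-1.8338)^2 + 7*(-1.8338) + 8 = 18.7032
Step 2: Evaluate g(x).
g(-1.8338) = 8*-1.8338 - 15 = -29.6704
Step 3: Compute Lagrangian.
L = 18.7032 + 12*-29.6704 = -337.3416


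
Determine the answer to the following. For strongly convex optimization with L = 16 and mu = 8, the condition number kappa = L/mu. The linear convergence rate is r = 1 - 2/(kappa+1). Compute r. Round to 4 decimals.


Step 1: Compute the condition number.
kappa = L/mu = 16/8 = 2.0
Step 2: Compute the convergence rate.
r = 1 - 2/(kappa + 1) = 1 - 2*mu/(L + mu) = (L - mu)/(L + mu) = 8/24 = 0.3333


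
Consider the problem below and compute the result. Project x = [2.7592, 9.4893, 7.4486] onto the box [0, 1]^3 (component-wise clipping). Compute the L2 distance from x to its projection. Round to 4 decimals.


Project each component onto [0, 1].
clip(2.7592) = 1.0, clip(9.4893) = 1.0, clip(7.4486) = 1.0
Projection = [1.0, 1.0, 1.0]
Squared diffs: [3.0948, 72.0682, 41.5844]
Distance = sqrt(116.7474) = 10.805


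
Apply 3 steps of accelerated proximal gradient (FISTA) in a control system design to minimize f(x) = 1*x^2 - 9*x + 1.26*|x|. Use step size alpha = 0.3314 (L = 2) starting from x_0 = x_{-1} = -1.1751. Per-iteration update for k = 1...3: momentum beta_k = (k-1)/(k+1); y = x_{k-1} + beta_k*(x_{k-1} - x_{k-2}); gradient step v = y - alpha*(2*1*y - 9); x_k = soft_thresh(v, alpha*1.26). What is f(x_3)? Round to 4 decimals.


FISTA on f(x) = 1*x^2 - 9*x + 1.26*|x|
L = 2, alpha = 0.3314
Iteration 1: beta = 0.0, y = -1.1751 + 0.0*(-1.1751 + 1.1751) = -1.1751
  grad(y) = -11.3502, v = y - alpha*grad = 2.5864
  prox(v) = soft_thresh(2.5864, 0.4176) = 2.1688
Iteration 2: beta = 0.3333, y = 2.1688 + 0.3333*(2.1688 + 1.1751) = 3.2834
  grad(y) = -2.4332, v = y - alpha*grad = 4.0898
  prox(v) = soft_thresh(4.0898, 0.4176) = 3.6722
Iteration 3: beta = 0.5, y = 3.6722 + 0.5*(3.6722 - 2.1688) = 4.4239
  grad(y) = -0.1522, v = y - alpha*grad = 4.4743
  prox(v) = soft_thresh(4.4743, 0.4176) = 4.0568
f(x_3) = 1*4.0568^2 - 9*4.0568 + 1.26*|4.0568| = -14.942


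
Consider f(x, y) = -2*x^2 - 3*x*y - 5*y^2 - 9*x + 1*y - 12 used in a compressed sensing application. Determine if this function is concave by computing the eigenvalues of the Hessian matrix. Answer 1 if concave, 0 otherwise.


The Hessian of f(x,y) = -2*x^2 - 3*x*y - 5*y^2 - 9*x + 1*y - 12 is:
H = [[-4, -3], [-3, -10]]
Trace = -4 - 10 = -14
Determinant = -4*-10 - (-3)^2 = 31
Discriminant = (-14)^2 - 4*31 = 72.0
Eigenvalues: lambda_1 = -11.2426, lambda_2 = -2.7574
The function is concave.

1


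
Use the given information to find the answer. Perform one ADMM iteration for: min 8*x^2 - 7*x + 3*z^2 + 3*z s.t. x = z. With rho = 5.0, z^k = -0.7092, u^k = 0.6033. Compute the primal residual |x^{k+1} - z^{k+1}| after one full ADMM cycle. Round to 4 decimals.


ADMM iteration with rho = 5.0, z^k = -0.7092, u^k = 0.6033
Step 1: x-update.
Minimize 8*x^2 - 7*x + (5.0/2)*(x + 0.7092 + 0.6033)^2
FOC: (2*8 + 5.0)*x = 7 + 5.0*(-0.7092 - 0.6033)
x^{k+1} = 0.0208
Step 2: z-update.
Minimize 3*z^2 + 3*z + (5.0/2)*(0.0208 - z + 0.6033)^2
FOC: (2*3 + 5.0)*z = -3 + 5.0*(0.0208 + 0.6033)
z^{k+1} = 0.011
Step 3: u-update.
u^{k+1} = 0.6033 + 0.0208 - 0.011 = 0.6132
Step 4: Primal residual = |0.0208 - 0.011| = 0.0099


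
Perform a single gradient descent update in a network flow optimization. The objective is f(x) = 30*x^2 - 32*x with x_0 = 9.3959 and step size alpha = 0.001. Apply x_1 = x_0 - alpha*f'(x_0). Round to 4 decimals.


We compute the gradient at x_0 and apply the update.
f'(x) = 60*x - 32
f'(9.3959) = 60*9.3959 - 32 = 531.754
x_1 = 9.3959 - 0.001*531.754 = 8.8641


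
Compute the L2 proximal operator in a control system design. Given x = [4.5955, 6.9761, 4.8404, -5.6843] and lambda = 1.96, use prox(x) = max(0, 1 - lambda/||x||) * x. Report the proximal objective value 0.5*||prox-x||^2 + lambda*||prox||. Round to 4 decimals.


Step 1: Compute ||x||.
||x|| = 11.2038
Step 2: Compute scaling factor.
scale = max(0, 1 - 1.96/11.2038) = 0.8251
Step 3: prox(x) = [3.7916, 5.7557, 3.9936, -4.6899]
||prox(x)|| = 9.2438
Step 4: Proximal objective.
0.5*||prox-x||^2 = 1.9208
lambda*||prox|| = 18.1178
Total = 20.0387


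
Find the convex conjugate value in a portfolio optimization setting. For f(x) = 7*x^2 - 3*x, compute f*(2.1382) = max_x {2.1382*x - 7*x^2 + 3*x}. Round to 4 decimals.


f*(y) = sup_x {y*x - a*x^2 - b*x} = sup_x {(y-b)*x - a*x^2}
FOC: (y - b) - 2a*x = 0 => x* = (y - b)/(2a)
x* = (2.1382 + 3)/(2*7) = 0.367
f*(2.1382) = (y-b)^2/(4a) = (2.1382 + 3)^2/(4*7)
= 26.4011/28 = 0.9429


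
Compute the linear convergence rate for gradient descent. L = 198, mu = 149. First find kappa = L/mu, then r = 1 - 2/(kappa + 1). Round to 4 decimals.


Step 1: Compute the condition number.
kappa = L/mu = 198/149 = 1.3289
Step 2: Compute the convergence rate.
r = 1 - 2/(kappa + 1) = 1 - 2*mu/(L + mu) = (L - mu)/(L + mu) = 49/347 = 0.1412


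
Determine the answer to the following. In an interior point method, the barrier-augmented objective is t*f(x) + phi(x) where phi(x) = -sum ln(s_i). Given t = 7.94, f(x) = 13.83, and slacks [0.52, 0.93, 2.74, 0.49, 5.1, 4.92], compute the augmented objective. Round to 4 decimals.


Step 1: Compute log-barrier.
ln values: [-0.6539, -0.0726, 1.008, -0.7133, 1.6292, 1.5933]
phi = -(-0.6539 - 0.0726 + 1.008 - 0.7133 + 1.6292 + 1.5933) = -2.7907
Step 2: Compute augmented objective.
t*f(x) = 7.94*13.83 = 109.8102
Total = 109.8102 - 2.7907 = 107.0195


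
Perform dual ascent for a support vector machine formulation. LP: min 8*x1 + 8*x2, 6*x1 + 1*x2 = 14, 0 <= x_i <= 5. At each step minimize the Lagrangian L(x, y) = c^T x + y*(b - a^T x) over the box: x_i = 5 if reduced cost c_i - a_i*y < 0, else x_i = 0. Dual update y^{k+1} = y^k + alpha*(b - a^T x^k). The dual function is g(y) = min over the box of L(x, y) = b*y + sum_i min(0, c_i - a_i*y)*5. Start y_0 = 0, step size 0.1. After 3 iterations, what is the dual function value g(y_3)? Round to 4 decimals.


Dual ascent for LP: min 8*x1 + 8*x2, 6*x1 + 1*x2 = 14, 0 <= x_i <= 5
Step 1: y^k = 0.0, reduced costs: (8.0, 8.0)
  x^k = (0.0, 0.0), subgradient = b - a^T x = 14.0
  y^{k+1} = 0.0 + 0.1*14.0 = 1.4
Step 2: y^k = 1.4, reduced costs: (-0.4, 6.6)
  x^k = (5.0, 0.0), subgradient = b - a^T x = -16.0
  y^{k+1} = 1.4 + 0.1*-16.0 = -0.2
Step 3: y^k = -0.2, reduced costs: (9.2, 8.2)
  x^k = (0.0, 0.0), subgradient = b - a^T x = 14.0
  y^{k+1} = -0.2 + 0.1*14.0 = 1.2
Dual objective at y_3 = 1.2: reduced costs (0.8, 6.8), box minimizer x = (0.0, 0.0)
g(y_3) = b*y + (c1 - a1*y)*x1 + (c2 - a2*y)*x2 = 14*1.2 + 0.8*0.0 + 6.8*0.0 = 16.8 + 0.0 + 0.0 = 16.8


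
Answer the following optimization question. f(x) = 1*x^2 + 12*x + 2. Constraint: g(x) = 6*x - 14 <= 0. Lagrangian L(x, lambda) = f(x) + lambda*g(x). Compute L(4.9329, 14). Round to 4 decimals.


Step 1: Evaluate f(x).
f(4.9329) = 1*4.9329^2 + 12*4.9329 + 2 = 85.5283
Step 2: Evaluate g(x).
g(4.9329) = 6*4.9329 - 14 = 15.5974
Step 3: Compute Lagrangian.
L = 85.5283 + 14*15.5974 = 303.8919


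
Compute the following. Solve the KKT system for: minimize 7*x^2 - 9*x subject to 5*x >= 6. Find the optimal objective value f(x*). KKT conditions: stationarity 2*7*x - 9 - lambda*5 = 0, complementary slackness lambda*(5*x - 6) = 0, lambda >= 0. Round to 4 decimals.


Step 1: Try lambda = 0 (constraint inactive).
x_unc = 9/(2*7) = 0.6429
Check: 5*0.6429 = 3.2145 < 6 -- violated!
Step 2: Constraint must be active: 5*x = 6
x* = 6/5 = 1.2
lambda = (2*7*1.2 - 9)/5 = 1.56
Step 3: Compute optimal value.
f(x*) = 7*1.2^2 - 9*1.2 = -0.72


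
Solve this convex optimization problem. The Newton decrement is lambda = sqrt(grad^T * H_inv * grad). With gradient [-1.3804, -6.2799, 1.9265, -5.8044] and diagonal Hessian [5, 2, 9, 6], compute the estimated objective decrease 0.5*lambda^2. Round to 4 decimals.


Step 1: H is diagonal, so H^(-1) * g = [-0.2761, -3.14, 0.2141, -0.9674].
Step 2: g^T H^(-1) g = sum_i g_i^2 / H_ii
  = (-1.3804)^2/5 + (-6.2799)^2/2 + (1.9265)^2/9 + (-5.8044)^2/6
  = 0.3811 + 19.7186 + 0.4124 + 5.6152 = 26.1272
Step 3: Objective decrease = 0.5 * g^T H^(-1) g = 13.0636


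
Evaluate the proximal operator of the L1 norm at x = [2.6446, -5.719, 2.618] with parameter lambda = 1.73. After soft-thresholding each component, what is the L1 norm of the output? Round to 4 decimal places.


Soft-thresholding with lambda = 1.73:
prox(2.6446) = sign(2.6446)*max(|2.6446| - 1.73, 0) = 0.9146
prox(-5.719) = sign(-5.719)*max(|-5.719| - 1.73, 0) = -3.989
prox(2.618) = sign(2.618)*max(|2.618| - 1.73, 0) = 0.888
prox(x) = [0.9146, -3.989, 0.888]
||prox(x)||_1 = 0.9146 + 3.989 + 0.888 = 5.7916


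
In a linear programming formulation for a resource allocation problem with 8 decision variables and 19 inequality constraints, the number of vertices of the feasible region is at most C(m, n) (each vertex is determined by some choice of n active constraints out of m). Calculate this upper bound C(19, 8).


Each vertex corresponds to some choice of n active constraints out of m, so the number of vertices is at most C(m, n) = m! / (n!(m-n)!).
m = 19, n = 8
Numerator: 19 * 18 * 17 * 16 * 15 * 14 * 13 * 12
Denominator: 8! = 40320
C(19, 8) = 75582


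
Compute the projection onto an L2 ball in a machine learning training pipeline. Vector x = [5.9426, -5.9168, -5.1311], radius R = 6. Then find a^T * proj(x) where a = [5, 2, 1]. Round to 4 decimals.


Step 1: Compute ||x|| (intermediates to 6 decimals).
||x|| = sqrt(5.9426^2 + (-5.9168)^2 + (-5.1311)^2) = 9.831134
Step 2: Project.
Since ||x|| > R, scale = R/||x|| = 6/9.831134 = 0.610306, proj(x) = scale * x
proj(x) = [3.626804, -3.611059, -3.131541]
Step 3: Dot product.
a^T * proj(x) = 5*3.626804 + 2*(-3.611059) + 1*(-3.131541) = 7.7804


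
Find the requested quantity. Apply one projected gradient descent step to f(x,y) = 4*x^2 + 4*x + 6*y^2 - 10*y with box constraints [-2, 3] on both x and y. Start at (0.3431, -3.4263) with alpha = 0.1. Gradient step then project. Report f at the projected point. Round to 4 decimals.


Step 1: Compute gradient at (0.3431, -3.4263).
grad_x = 2*4*0.3431 + 4 = 6.7448
grad_y = 2*6*-3.4263 - 10 = -51.1156
Step 2: Gradient step.
x_raw = 0.3431 - 0.1*6.7448 = -0.3314
y_raw = -3.4263 - 0.1*-51.1156 = 1.6853
Step 3: Project onto [-2, 3].
x_proj = clip(-0.3314) = -0.3314
y_proj = clip(1.6853) = 1.6853
Step 4: Evaluate f.
f(-0.3314, 1.6853) = -0.6983


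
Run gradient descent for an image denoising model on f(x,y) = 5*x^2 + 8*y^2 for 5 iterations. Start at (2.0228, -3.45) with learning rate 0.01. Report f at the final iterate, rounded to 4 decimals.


Gradient descent on f(x,y) = 5*x^2 + 8*y^2.
Starting point: (2.0228, -3.45), alpha = 0.01
Step 1: grad_x = 2*5*2.0228 = 20.228, grad_y = 2*8*-3.45 = -55.2
  x_1 = 2.0228 - 0.01*20.228 = 1.8205
  y_1 = -3.45 - 0.01*-55.2 = -2.898
Step 2: grad_x = 2*5*1.8205 = 18.2052, grad_y = 2*8*-2.898 = -46.368
  x_2 = 1.8205 - 0.01*18.2052 = 1.6385
  y_2 = -2.898 - 0.01*-46.368 = -2.4343
Step 3: grad_x = 2*5*1.6385 = 16.3847, grad_y = 2*8*-2.4343 = -38.9491
  x_3 = 1.6385 - 0.01*16.3847 = 1.4746
  y_3 = -2.4343 - 0.01*-38.9491 = -2.0448
Step 4: grad_x = 2*5*1.4746 = 14.7462, grad_y = 2*8*-2.0448 = -32.7173
  x_4 = 1.4746 - 0.01*14.7462 = 1.3272
  y_4 = -2.0448 - 0.01*-32.7173 = -1.7177
Step 5: grad_x = 2*5*1.3272 = 13.2716, grad_y = 2*8*-1.7177 = -27.4825
  x_5 = 1.3272 - 0.01*13.2716 = 1.1944
  y_5 = -1.7177 - 0.01*-27.4825 = -1.4428
f(1.1944, -1.4428) = 5*1.1944^2 + 8*(-1.4428)^2 = 23.7876


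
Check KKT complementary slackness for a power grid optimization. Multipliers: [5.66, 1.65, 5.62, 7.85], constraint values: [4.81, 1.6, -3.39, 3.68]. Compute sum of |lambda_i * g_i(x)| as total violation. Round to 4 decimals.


KKT complementary slackness check:
lambda_1 * g_1 = 5.66 * 4.81 = 27.2246
lambda_2 * g_2 = 1.65 * 1.6 = 2.64
lambda_3 * g_3 = 5.62 * -3.39 = -19.0518
lambda_4 * g_4 = 7.85 * 3.68 = 28.888
Total violation = 27.2246 + 2.64 + 19.0518 + 28.888 = 77.8044


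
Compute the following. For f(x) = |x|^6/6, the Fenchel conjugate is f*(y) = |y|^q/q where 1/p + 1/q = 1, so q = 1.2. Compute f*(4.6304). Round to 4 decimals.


The conjugate exponent q satisfies 1/p + 1/q = 1.
p = 6, so q = 6/(6 - 1) = 1.2
|y|^q = 4.6304^1.2 = 6.2913
f*(4.6304) = 6.2913 / 1.2 = 5.2428


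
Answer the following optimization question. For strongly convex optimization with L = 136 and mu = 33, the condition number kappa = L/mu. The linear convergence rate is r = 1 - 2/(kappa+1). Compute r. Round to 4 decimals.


Step 1: Compute the condition number.
kappa = L/mu = 136/33 = 4.1212
Step 2: Compute the convergence rate.
r = 1 - 2/(kappa + 1) = 1 - 2*mu/(L + mu) = (L - mu)/(L + mu) = 103/169 = 0.6095


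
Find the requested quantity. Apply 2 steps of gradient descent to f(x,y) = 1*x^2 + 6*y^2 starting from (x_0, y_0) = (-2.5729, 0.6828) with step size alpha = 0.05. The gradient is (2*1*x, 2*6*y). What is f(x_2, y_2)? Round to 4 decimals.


Gradient descent on f(x,y) = 1*x^2 + 6*y^2.
Starting point: (-2.5729, 0.6828), alpha = 0.05
Step 1: grad_x = 2*1*-2.5729 = -5.1458, grad_y = 2*6*0.6828 = 8.1936
  x_1 = -2.5729 - 0.05*-5.1458 = -2.3156
  y_1 = 0.6828 - 0.05*8.1936 = 0.2731
Step 2: grad_x = 2*1*-2.3156 = -4.6312, grad_y = 2*6*0.2731 = 3.2774
  x_2 = -2.3156 - 0.05*-4.6312 = -2.084
  y_2 = 0.2731 - 0.05*3.2774 = 0.1092
f(-2.084, 0.1092) = 1*(-2.084)^2 + 6*0.1092^2 = 4.4149


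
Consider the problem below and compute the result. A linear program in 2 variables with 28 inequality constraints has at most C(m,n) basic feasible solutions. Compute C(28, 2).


Each vertex corresponds to some choice of n active constraints out of m, so the number of vertices is at most C(m, n) = m! / (n!(m-n)!).
m = 28, n = 2
Numerator: 28 * 27
Denominator: 2! = 2
C(28, 2) = 378


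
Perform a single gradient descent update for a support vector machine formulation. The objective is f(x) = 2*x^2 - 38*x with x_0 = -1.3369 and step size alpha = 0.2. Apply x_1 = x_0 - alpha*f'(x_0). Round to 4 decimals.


We compute the gradient at x_0 and apply the update.
f'(x) = 4*x - 38
f'(-1.3369) = 4*-1.3369 - 38 = -43.3476
x_1 = -1.3369 - 0.2*-43.3476 = 7.3326


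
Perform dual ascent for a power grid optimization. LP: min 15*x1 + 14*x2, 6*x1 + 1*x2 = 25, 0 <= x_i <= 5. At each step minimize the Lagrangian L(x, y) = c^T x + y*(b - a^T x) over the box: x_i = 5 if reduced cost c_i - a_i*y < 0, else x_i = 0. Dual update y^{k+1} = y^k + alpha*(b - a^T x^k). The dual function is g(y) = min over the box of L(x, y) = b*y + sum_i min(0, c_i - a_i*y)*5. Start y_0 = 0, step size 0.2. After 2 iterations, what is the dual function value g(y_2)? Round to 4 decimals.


Dual ascent for LP: min 15*x1 + 14*x2, 6*x1 + 1*x2 = 25, 0 <= x_i <= 5
Step 1: y^k = 0.0, reduced costs: (15.0, 14.0)
  x^k = (0.0, 0.0), subgradient = b - a^T x = 25.0
  y^{k+1} = 0.0 + 0.2*25.0 = 5.0
Step 2: y^k = 5.0, reduced costs: (-15.0, 9.0)
  x^k = (5.0, 0.0), subgradient = b - a^T x = -5.0
  y^{k+1} = 5.0 + 0.2*-5.0 = 4.0
Dual objective at y_2 = 4.0: reduced costs (-9.0, 10.0), box minimizer x = (5.0, 0.0)
g(y_2) = b*y + (c1 - a1*y)*x1 + (c2 - a2*y)*x2 = 25*4.0 + (-9.0)*5.0 + 10.0*0.0 = 100.0 - 45.0 + 0.0 = 55.0


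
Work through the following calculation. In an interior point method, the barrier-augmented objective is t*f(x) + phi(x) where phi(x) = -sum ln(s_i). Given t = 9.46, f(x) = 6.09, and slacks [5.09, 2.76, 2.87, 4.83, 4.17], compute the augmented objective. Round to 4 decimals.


Step 1: Compute log-barrier.
ln values: [1.6273, 1.0152, 1.0543, 1.5748, 1.4279]
phi = -(1.6273 + 1.0152 + 1.0543 + 1.5748 + 1.4279) = -6.6996
Step 2: Compute augmented objective.
t*f(x) = 9.46*6.09 = 57.6114
Total = 57.6114 - 6.6996 = 50.9118


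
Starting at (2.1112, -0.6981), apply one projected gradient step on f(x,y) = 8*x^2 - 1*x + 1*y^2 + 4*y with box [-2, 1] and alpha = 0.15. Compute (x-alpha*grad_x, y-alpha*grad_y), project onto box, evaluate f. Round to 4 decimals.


Step 1: Compute gradient at (2.1112, -0.6981).
grad_x = 2*8*2.1112 - 1 = 32.7792
grad_y = 2*1*-0.6981 + 4 = 2.6038
Step 2: Gradient step.
x_raw = 2.1112 - 0.15*32.7792 = -2.8057
y_raw = -0.6981 - 0.15*2.6038 = -1.0887
Step 3: Project onto [-2, 1].
x_proj = clip(-2.8057) = -2.0
y_proj = clip(-1.0887) = -1.0887
Step 4: Evaluate f.
f(-2.0, -1.0887) = 30.8305


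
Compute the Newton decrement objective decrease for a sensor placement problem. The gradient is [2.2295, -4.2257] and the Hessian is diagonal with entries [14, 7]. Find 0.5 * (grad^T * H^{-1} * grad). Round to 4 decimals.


Step 1: H is diagonal, so H^(-1) * g = [0.1593, -0.6037].
Step 2: g^T H^(-1) g = sum_i g_i^2 / H_ii
  = (2.2295)^2/14 + (-4.2257)^2/7
  = 0.355 + 2.5509 = 2.906
Step 3: Objective decrease = 0.5 * g^T H^(-1) g = 1.453


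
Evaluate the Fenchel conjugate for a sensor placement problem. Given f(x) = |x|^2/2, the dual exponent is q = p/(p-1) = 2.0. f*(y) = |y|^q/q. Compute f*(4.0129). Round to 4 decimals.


The conjugate exponent q satisfies 1/p + 1/q = 1.
p = 2, so q = 2/(2 - 1) = 2.0
|y|^q = 4.0129^2.0 = 16.1034
f*(4.0129) = 16.1034 / 2.0 = 8.0517


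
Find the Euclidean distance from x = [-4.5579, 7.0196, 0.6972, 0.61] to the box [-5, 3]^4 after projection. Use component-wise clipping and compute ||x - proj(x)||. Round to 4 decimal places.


Project each component onto [-5, 3].
clip(-4.5579) = -4.5579, clip(7.0196) = 3.0, clip(0.6972) = 0.6972, clip(0.61) = 0.61
Projection = [-4.5579, 3.0, 0.6972, 0.61]
Squared diffs: [0.0, 16.1572, 0.0, 0.0]
Distance = sqrt(16.1572) = 4.0196


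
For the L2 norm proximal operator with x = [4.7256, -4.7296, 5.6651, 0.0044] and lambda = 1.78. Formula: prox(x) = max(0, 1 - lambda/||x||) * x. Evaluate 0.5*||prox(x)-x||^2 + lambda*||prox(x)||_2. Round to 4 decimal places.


Step 1: Compute ||x||.
||x|| = 8.7632
Step 2: Compute scaling factor.
scale = max(0, 1 - 1.78/8.7632) = 0.7969
Step 3: prox(x) = [3.7657, -3.7689, 4.5144, 0.0035]
||prox(x)|| = 6.9832
Step 4: Proximal objective.
0.5*||prox-x||^2 = 1.5842
lambda*||prox|| = 12.4301
Total = 14.0143


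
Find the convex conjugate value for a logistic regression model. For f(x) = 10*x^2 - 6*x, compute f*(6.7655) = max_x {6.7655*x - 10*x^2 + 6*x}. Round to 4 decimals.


f*(y) = sup_x {y*x - a*x^2 - b*x} = sup_x {(y-b)*x - a*x^2}
FOC: (y - b) - 2a*x = 0 => x* = (y - b)/(2a)
x* = (6.7655 + 6)/(2*10) = 0.6383
f*(6.7655) = (y-b)^2/(4a) = (6.7655 + 6)^2/(4*10)
= 162.958/40 = 4.0739


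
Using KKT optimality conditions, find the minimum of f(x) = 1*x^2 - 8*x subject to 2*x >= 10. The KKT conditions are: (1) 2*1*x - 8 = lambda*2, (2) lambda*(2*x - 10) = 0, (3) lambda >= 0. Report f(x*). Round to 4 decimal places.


Step 1: Try lambda = 0 (constraint inactive).
x_unc = 8/(2*1) = 4.0
Check: 2*4.0 = 8.0 < 10 -- violated!
Step 2: Constraint must be active: 2*x = 10
x* = 10/2 = 5.0
lambda = (2*1*5.0 - 8)/2 = 1.0
Step 3: Compute optimal value.
f(x*) = 1*5.0^2 - 8*5.0 = -15.0


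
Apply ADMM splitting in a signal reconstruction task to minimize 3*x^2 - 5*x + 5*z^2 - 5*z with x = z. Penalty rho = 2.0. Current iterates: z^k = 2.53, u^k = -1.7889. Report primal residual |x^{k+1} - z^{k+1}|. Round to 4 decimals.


ADMM iteration with rho = 2.0, z^k = 2.53, u^k = -1.7889
Step 1: x-update.
Minimize 3*x^2 - 5*x + (2.0/2)*(x - 2.53 - 1.7889)^2
FOC: (2*3 + 2.0)*x = 5 + 2.0*(2.53 + 1.7889)
x^{k+1} = 1.7047
Step 2: z-update.
Minimize 5*z^2 - 5*z + (2.0/2)*(1.7047 - z - 1.7889)^2
FOC: (2*5 + 2.0)*z = 5 + 2.0*(1.7047 - 1.7889)
z^{k+1} = 0.4026
Step 3: u-update.
u^{k+1} = -1.7889 + 1.7047 - 0.4026 = -0.4868
Step 4: Primal residual = |1.7047 - 0.4026| = 1.3021


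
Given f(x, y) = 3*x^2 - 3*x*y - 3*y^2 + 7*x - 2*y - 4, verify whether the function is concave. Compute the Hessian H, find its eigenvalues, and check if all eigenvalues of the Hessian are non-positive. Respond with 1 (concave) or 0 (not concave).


The Hessian of f(x,y) = 3*x^2 - 3*x*y - 3*y^2 + 7*x - 2*y - 4 is:
H = [[6, -3], [-3, -6]]
Trace = 6 - 6 = 0
Determinant = 6*-6 - (-3)^2 = -45
Discriminant = (0)^2 - 4*-45 = 180.0
Eigenvalues: lambda_1 = -6.7082, lambda_2 = 6.7082
The function is not concave.

0


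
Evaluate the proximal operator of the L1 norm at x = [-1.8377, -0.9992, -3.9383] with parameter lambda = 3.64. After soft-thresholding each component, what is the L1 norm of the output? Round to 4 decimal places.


Soft-thresholding with lambda = 3.64:
prox(-1.8377) = sign(-1.8377)*max(|-1.8377| - 3.64, 0) = 0.0
prox(-0.9992) = sign(-0.9992)*max(|-0.9992| - 3.64, 0) = 0.0
prox(-3.9383) = sign(-3.9383)*max(|-3.9383| - 3.64, 0) = -0.2983
prox(x) = [0.0, 0.0, -0.2983]
||prox(x)||_1 = 0.0 + 0.0 + 0.2983 = 0.2983


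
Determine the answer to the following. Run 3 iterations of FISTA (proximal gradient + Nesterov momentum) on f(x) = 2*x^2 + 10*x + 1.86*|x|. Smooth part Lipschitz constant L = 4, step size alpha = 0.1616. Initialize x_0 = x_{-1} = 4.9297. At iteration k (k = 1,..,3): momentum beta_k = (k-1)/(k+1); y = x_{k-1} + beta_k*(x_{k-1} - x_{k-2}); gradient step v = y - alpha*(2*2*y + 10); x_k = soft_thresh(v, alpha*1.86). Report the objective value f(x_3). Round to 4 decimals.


FISTA on f(x) = 2*x^2 + 10*x + 1.86*|x|
L = 4, alpha = 0.1616
Iteration 1: beta = 0.0, y = 4.9297 + 0.0*(4.9297 - 4.9297) = 4.9297
  grad(y) = 29.7188, v = y - alpha*grad = 0.1271
  prox(v) = soft_thresh(0.1271, 0.3006) = 0.0
Iteration 2: beta = 0.3333, y = 0.0 + 0.3333*(0.0 - 4.9297) = -1.6432
  grad(y) = 3.4271, v = y - alpha*grad = -2.197
  prox(v) = soft_thresh(-2.197, 0.3006) = -1.8965
Iteration 3: beta = 0.5, y = -1.8965 + 0.5*(-1.8965 - 0.0) = -2.8447
  grad(y) = -1.3788, v = y - alpha*grad = -2.6219
  prox(v) = soft_thresh(-2.6219, 0.3006) = -2.3213
f(x_3) = 2*(-2.3213)^2 + 10*(-2.3213) + 1.86*|-2.3213| = -8.1185


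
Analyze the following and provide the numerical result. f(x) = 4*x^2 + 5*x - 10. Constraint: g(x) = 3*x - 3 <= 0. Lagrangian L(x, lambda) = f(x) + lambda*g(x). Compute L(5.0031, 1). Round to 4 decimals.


Step 1: Evaluate f(x).
f(5.0031) = 4*5.0031^2 + 5*5.0031 - 10 = 115.1395
Step 2: Evaluate g(x).
g(5.0031) = 3*5.0031 - 3 = 12.0093
Step 3: Compute Lagrangian.
L = 115.1395 + 1*12.0093 = 127.1488


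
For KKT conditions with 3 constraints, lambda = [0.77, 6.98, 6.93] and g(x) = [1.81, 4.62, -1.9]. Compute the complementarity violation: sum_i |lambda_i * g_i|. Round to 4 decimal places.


KKT complementary slackness check:
lambda_1 * g_1 = 0.77 * 1.81 = 1.3937
lambda_2 * g_2 = 6.98 * 4.62 = 32.2476
lambda_3 * g_3 = 6.93 * -1.9 = -13.167
Total violation = 1.3937 + 32.2476 + 13.167 = 46.8083


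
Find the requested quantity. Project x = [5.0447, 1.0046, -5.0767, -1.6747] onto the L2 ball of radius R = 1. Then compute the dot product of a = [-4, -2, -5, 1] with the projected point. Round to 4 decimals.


Step 1: Compute ||x|| (intermediates to 6 decimals).
||x|| = sqrt(5.0447^2 + 1.0046^2 + (-5.0767)^2 + (-1.6747)^2) = 7.418606
Step 2: Project.
Since ||x|| > R, scale = R/||x|| = 1/7.418606 = 0.134796, proj(x) = scale * x
proj(x) = [0.680005, 0.135416, -0.684319, -0.225743]
Step 3: Dot product.
a^T * proj(x) = -4*0.680005 - 2*0.135416 - 5*(-0.684319) + 1*(-0.225743) = 0.205


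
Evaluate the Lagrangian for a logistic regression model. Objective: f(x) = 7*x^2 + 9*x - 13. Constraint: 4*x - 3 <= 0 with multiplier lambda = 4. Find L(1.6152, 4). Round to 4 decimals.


Step 1: Evaluate f(x).
f(1.6152) = 7*1.6152^2 + 9*1.6152 - 13 = 19.7989
Step 2: Evaluate g(x).
g(1.6152) = 4*1.6152 - 3 = 3.4608
Step 3: Compute Lagrangian.
L = 19.7989 + 4*3.4608 = 33.6421


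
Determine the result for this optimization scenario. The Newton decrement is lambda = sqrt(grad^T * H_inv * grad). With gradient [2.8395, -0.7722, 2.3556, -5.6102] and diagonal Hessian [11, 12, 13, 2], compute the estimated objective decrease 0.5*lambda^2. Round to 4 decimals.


Step 1: H is diagonal, so H^(-1) * g = [0.2581, -0.0644, 0.1812, -2.8051].
Step 2: g^T H^(-1) g = sum_i g_i^2 / H_ii
  = (2.8395)^2/11 + (-0.7722)^2/12 + (2.3556)^2/13 + (-5.6102)^2/2
  = 0.733 + 0.0497 + 0.4268 + 15.7372 = 16.9467
Step 3: Objective decrease = 0.5 * g^T H^(-1) g = 8.4733


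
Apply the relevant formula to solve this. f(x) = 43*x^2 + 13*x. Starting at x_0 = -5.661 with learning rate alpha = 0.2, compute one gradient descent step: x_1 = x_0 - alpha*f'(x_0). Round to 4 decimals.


We compute the gradient at x_0 and apply the update.
f'(x) = 86*x + 13
f'(-5.661) = 86*-5.661 + 13 = -473.846
x_1 = -5.661 - 0.2*-473.846 = 89.1082


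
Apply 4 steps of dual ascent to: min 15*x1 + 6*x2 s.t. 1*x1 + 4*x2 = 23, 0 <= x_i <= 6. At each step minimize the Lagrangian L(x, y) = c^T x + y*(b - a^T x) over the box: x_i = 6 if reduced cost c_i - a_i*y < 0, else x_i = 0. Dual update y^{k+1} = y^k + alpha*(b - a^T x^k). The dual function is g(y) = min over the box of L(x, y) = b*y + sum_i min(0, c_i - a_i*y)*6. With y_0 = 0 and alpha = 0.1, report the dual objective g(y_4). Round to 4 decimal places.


Dual ascent for LP: min 15*x1 + 6*x2, 1*x1 + 4*x2 = 23, 0 <= x_i <= 6
Step 1: y^k = 0.0, reduced costs: (15.0, 6.0)
  x^k = (0.0, 0.0), subgradient = b - a^T x = 23.0
  y^{k+1} = 0.0 + 0.1*23.0 = 2.3
Step 2: y^k = 2.3, reduced costs: (12.7, -3.2)
  x^k = (0.0, 6.0), subgradient = b - a^T x = -1.0
  y^{k+1} = 2.3 + 0.1*-1.0 = 2.2
Step 3: y^k = 2.2, reduced costs: (12.8, -2.8)
  x^k = (0.0, 6.0), subgradient = b - a^T x = -1.0
  y^{k+1} = 2.2 + 0.1*-1.0 = 2.1
Step 4: y^k = 2.1, reduced costs: (12.9, -2.4)
  x^k = (0.0, 6.0), subgradient = b - a^T x = -1.0
  y^{k+1} = 2.1 + 0.1*-1.0 = 2.0
Dual objective at y_4 = 2.0: reduced costs (13.0, -2.0), box minimizer x = (0.0, 6.0)
g(y_4) = b*y + (c1 - a1*y)*x1 + (c2 - a2*y)*x2 = 23*2.0 + 13.0*0.0 + (-2.0)*6.0 = 46.0 + 0.0 - 12.0 = 34.0


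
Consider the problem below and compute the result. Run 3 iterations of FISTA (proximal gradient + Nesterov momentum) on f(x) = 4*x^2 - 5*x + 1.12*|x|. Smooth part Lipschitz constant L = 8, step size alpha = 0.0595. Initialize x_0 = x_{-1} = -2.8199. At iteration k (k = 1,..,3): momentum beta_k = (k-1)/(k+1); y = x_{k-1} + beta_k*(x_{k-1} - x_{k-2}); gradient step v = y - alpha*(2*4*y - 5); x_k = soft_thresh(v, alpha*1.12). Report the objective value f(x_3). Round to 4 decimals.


FISTA on f(x) = 4*x^2 - 5*x + 1.12*|x|
L = 8, alpha = 0.0595
Iteration 1: beta = 0.0, y = -2.8199 + 0.0*(-2.8199 + 2.8199) = -2.8199
  grad(y) = -27.5592, v = y - alpha*grad = -1.1801
  prox(v) = soft_thresh(-1.1801, 0.0666) = -1.1135
Iteration 2: beta = 0.3333, y = -1.1135 + 0.3333*(-1.1135 + 2.8199) = -0.5447
  grad(y) = -9.3575, v = y - alpha*grad = 0.0121
  prox(v) = soft_thresh(0.0121, 0.0666) = 0.0
Iteration 3: beta = 0.5, y = 0.0 + 0.5*(0.0 + 1.1135) = 0.5567
  grad(y) = -0.546, v = y - alpha*grad = 0.5892
  prox(v) = soft_thresh(0.5892, 0.0666) = 0.5226
f(x_3) = 4*0.5226^2 - 5*0.5226 + 1.12*|0.5226| = -0.9352


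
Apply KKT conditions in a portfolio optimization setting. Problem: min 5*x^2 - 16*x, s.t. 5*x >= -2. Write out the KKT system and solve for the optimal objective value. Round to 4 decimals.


Step 1: Try lambda = 0 (constraint inactive).
Stationarity: 2*5*x - 16 = 0
x* = 16/(2*5) = 1.6
Check constraint: 5*1.6 = 8.0 >= -2 -- satisfied.
Step 2: Compute optimal value.
f(x*) = 5*1.6^2 - 16*1.6 = -12.8


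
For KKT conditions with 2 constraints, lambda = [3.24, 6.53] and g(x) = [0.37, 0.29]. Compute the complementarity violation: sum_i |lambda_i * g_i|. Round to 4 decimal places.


KKT complementary slackness check:
lambda_1 * g_1 = 3.24 * 0.37 = 1.1988
lambda_2 * g_2 = 6.53 * 0.29 = 1.8937
Total violation = 1.1988 + 1.8937 = 3.0925


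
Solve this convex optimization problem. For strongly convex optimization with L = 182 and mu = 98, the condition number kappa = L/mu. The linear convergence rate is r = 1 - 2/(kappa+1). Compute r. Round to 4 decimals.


Step 1: Compute the condition number.
kappa = L/mu = 182/98 = 1.8571
Step 2: Compute the convergence rate.
r = 1 - 2/(kappa + 1) = 1 - 2*mu/(L + mu) = (L - mu)/(L + mu) = 84/280 = 0.3


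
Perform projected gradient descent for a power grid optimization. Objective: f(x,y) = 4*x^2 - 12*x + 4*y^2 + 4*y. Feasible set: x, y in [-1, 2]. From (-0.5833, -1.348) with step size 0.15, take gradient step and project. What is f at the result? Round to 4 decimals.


Step 1: Compute gradient at (-0.5833, -1.348).
grad_x = 2*4*-0.5833 - 12 = -16.6664
grad_y = 2*4*-1.348 + 4 = -6.784
Step 2: Gradient step.
x_raw = -0.5833 - 0.15*-16.6664 = 1.9167
y_raw = -1.348 - 0.15*-6.784 = -0.3304
Step 3: Project onto [-1, 2].
x_proj = clip(1.9167) = 1.9167
y_proj = clip(-0.3304) = -0.3304
Step 4: Evaluate f.
f(1.9167, -0.3304) = -9.1905


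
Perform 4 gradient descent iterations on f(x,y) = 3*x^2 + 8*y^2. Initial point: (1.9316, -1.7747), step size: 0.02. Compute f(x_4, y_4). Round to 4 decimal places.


Gradient descent on f(x,y) = 3*x^2 + 8*y^2.
Starting point: (1.9316, -1.7747), alpha = 0.02
Step 1: grad_x = 2*3*1.9316 = 11.5896, grad_y = 2*8*-1.7747 = -28.3952
  x_1 = 1.9316 - 0.02*11.5896 = 1.6998
  y_1 = -1.7747 - 0.02*-28.3952 = -1.2068
Step 2: grad_x = 2*3*1.6998 = 10.1988, grad_y = 2*8*-1.2068 = -19.3087
  x_2 = 1.6998 - 0.02*10.1988 = 1.4958
  y_2 = -1.2068 - 0.02*-19.3087 = -0.8206
Step 3: grad_x = 2*3*1.4958 = 8.975, grad_y = 2*8*-0.8206 = -13.1299
  x_3 = 1.4958 - 0.02*8.975 = 1.3163
  y_3 = -0.8206 - 0.02*-13.1299 = -0.558
Step 4: grad_x = 2*3*1.3163 = 7.898, grad_y = 2*8*-0.558 = -8.9284
  x_4 = 1.3163 - 0.02*7.898 = 1.1584
  y_4 = -0.558 - 0.02*-8.9284 = -0.3795
f(1.1584, -0.3795) = 3*1.1584^2 + 8*(-0.3795)^2 = 5.1774


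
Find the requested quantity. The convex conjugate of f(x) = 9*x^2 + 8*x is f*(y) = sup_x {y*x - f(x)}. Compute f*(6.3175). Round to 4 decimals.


f*(y) = sup_x {y*x - a*x^2 - b*x} = sup_x {(y-b)*x - a*x^2}
FOC: (y - b) - 2a*x = 0 => x* = (y - b)/(2a)
x* = (6.3175 - 8)/(2*9) = -0.0935
f*(6.3175) = (y-b)^2/(4a) = (6.3175 - 8)^2/(4*9)
= 2.8308/36 = 0.0786


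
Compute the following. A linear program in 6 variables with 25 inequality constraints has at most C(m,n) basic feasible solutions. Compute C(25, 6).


Each vertex corresponds to some choice of n active constraints out of m, so the number of vertices is at most C(m, n) = m! / (n!(m-n)!).
m = 25, n = 6
Numerator: 25 * 24 * 23 * 22 * 21 * 20
Denominator: 6! = 720
C(25, 6) = 177100


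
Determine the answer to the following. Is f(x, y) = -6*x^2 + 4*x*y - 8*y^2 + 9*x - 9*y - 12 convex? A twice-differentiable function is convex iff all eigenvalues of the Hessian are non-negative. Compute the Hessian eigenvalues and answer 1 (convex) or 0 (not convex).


The Hessian of f(x,y) = -6*x^2 + 4*x*y - 8*y^2 + 9*x - 9*y - 12 is:
H = [[-12, 4], [4, -16]]
Trace = -12 - 16 = -28
Determinant = -12*-16 - (4)^2 = 176
Discriminant = (-28)^2 - 4*176 = 80.0
Eigenvalues: lambda_1 = -18.4721, lambda_2 = -9.5279
The function is not convex.

0


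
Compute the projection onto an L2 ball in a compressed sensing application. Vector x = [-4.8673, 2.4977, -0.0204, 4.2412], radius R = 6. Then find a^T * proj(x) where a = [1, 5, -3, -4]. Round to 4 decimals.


Step 1: Compute ||x|| (intermediates to 6 decimals).
||x|| = sqrt((-4.8673)^2 + 2.4977^2 + (-0.0204)^2 + 4.2412^2) = 6.922233
Step 2: Project.
Since ||x|| > R, scale = R/||x|| = 6/6.922233 = 0.866772, proj(x) = scale * x
proj(x) = [-4.218839, 2.164936, -0.017682, 3.676153]
Step 3: Dot product.
a^T * proj(x) = 1*(-4.218839) + 5*2.164936 - 3*(-0.017682) - 4*3.676153 = -8.0457


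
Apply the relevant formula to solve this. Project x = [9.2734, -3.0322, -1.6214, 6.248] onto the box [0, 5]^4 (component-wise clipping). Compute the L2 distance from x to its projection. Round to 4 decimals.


Project each component onto [0, 5].
clip(9.2734) = 5.0, clip(-3.0322) = 0.0, clip(-1.6214) = 0.0, clip(6.248) = 5.0
Projection = [5.0, 0.0, 0.0, 5.0]
Squared diffs: [18.2619, 9.1942, 2.6289, 1.5575]
Distance = sqrt(31.6425) = 5.6252


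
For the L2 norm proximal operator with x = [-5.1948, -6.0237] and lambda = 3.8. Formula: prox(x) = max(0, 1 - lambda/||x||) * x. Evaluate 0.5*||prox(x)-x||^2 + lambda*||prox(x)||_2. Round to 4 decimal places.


Step 1: Compute ||x||.
||x|| = 7.9543
Step 2: Compute scaling factor.
scale = max(0, 1 - 3.8/7.9543) = 0.5223
Step 3: prox(x) = [-2.7131, -3.146]
||prox(x)|| = 4.1543
Step 4: Proximal objective.
0.5*||prox-x||^2 = 7.22
lambda*||prox|| = 15.7863
Total = 23.0063


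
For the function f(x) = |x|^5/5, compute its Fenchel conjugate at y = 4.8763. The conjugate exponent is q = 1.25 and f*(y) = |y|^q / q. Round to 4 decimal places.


The conjugate exponent q satisfies 1/p + 1/q = 1.
p = 5, so q = 5/(5 - 1) = 1.25
|y|^q = 4.8763^1.25 = 7.2462
f*(4.8763) = 7.2462 / 1.25 = 5.797


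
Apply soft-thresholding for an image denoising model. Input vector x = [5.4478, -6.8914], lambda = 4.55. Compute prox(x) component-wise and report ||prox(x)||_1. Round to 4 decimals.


Soft-thresholding with lambda = 4.55:
prox(5.4478) = sign(5.4478)*max(|5.4478| - 4.55, 0) = 0.8978
prox(-6.8914) = sign(-6.8914)*max(|-6.8914| - 4.55, 0) = -2.3414
prox(x) = [0.8978, -2.3414]
||prox(x)||_1 = 0.8978 + 2.3414 = 3.2392


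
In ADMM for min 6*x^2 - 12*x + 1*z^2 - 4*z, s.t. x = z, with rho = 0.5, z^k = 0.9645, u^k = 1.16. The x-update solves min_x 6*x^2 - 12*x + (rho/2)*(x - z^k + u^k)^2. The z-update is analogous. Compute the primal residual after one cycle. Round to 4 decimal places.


ADMM iteration with rho = 0.5, z^k = 0.9645, u^k = 1.16
Step 1: x-update.
Minimize 6*x^2 - 12*x + (0.5/2)*(x - 0.9645 + 1.16)^2
FOC: (2*6 + 0.5)*x = 12 + 0.5*(0.9645 - 1.16)
x^{k+1} = 0.9522
Step 2: z-update.
Minimize 1*z^2 - 4*z + (0.5/2)*(0.9522 - z + 1.16)^2
FOC: (2*1 + 0.5)*z = 4 + 0.5*(0.9522 + 1.16)
z^{k+1} = 2.0224
Step 3: u-update.
u^{k+1} = 1.16 + 0.9522 - 2.0224 = 0.0897
Step 4: Primal residual = |0.9522 - 2.0224| = 1.0703


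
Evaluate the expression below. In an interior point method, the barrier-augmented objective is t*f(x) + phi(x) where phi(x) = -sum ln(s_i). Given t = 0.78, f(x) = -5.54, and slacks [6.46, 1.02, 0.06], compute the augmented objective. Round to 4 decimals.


Step 1: Compute log-barrier.
ln values: [1.8656, 0.0198, -2.8134]
phi = -(1.8656 + 0.0198 - 2.8134) = 0.928
Step 2: Compute augmented objective.
t*f(x) = 0.78*-5.54 = -4.3212
Total = -4.3212 + 0.928 = -3.3932
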